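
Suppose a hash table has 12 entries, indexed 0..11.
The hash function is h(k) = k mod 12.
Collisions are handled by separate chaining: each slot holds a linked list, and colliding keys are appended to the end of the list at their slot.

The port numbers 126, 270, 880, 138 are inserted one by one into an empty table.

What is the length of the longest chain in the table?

126 -> bucket 6
270 -> bucket 6 (collision)
880 -> bucket 4
138 -> bucket 6 (collision)
Final buckets:
0: —
1: —
2: —
3: —
4: 880
5: —
6: 126 -> 270 -> 138
7: —
8: —
9: —
10: —
11: —

3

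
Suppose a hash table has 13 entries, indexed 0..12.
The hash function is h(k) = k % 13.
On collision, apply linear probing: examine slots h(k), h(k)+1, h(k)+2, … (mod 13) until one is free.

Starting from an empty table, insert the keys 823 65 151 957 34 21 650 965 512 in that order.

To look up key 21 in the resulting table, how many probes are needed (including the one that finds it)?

4

Insert 823: h=4, slot 4 empty -> index 4.
Insert 65: h=0, slot 0 empty -> index 0.
Insert 151: h=8, slot 8 empty -> index 8.
Insert 957: h=8, slot 8 occupied -> index 9.
Insert 34: h=8, slots 8,9 occupied -> index 10.
Insert 21: h=8, slots 8,9,10 occupied -> index 11.
Insert 650: h=0, slot 0 occupied -> index 1.
Insert 965: h=3, slot 3 empty -> index 3.
Insert 512: h=5, slot 5 empty -> index 5.
Table: [65, 650, _, 965, 823, 512, _, _, 151, 957, 34, 21, _]
Lookup 21: h=8, probe 8,9,10,11 → found at 11.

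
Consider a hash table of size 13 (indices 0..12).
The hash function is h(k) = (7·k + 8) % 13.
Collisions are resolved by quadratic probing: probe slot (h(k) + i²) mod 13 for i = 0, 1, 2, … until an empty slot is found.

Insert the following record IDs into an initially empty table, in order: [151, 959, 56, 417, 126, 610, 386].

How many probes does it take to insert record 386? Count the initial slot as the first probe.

151: h=12 => slot 12
959: h=0 => slot 0
56: h=10 => slot 10
417: h=2 => slot 2
126: h=6 => slot 6
610: h=1 => slot 1
386: h=6, probe 6,7 => slot 7
Table: [959, 610, 417, _, _, _, 126, 386, _, _, 56, _, 151]

2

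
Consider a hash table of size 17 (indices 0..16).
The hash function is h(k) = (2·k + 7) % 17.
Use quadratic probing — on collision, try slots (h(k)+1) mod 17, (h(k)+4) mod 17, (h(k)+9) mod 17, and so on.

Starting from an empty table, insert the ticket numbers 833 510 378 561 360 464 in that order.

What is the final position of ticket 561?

Insert 833: h=7, slot 7 empty => index 7.
Insert 510: h=7, slot 7 occupied => index 8.
Insert 378: h=15, slot 15 empty => index 15.
Insert 561: h=7, slots 7,8 occupied => index 11.
Insert 360: h=13, slot 13 empty => index 13.
Insert 464: h=0, slot 0 empty => index 0.
Table: [464, ∅, ∅, ∅, ∅, ∅, ∅, 833, 510, ∅, ∅, 561, ∅, 360, ∅, 378, ∅]

11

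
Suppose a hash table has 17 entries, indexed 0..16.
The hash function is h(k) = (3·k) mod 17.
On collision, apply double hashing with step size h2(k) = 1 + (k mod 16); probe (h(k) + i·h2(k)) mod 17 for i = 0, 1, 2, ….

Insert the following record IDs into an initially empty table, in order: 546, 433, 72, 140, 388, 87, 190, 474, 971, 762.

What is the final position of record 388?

13

546 hashes to 6; slot 6 is free → place at 6.
433 hashes to 7; slot 7 is free → place at 7.
72 hashes to 12; slot 12 is free → place at 12.
140 hashes to 12, h2=13; 12 taken → place at 8.
388 hashes to 8, h2=5; 8 taken → place at 13.
87 hashes to 6, h2=8; 6 taken → place at 14.
190 hashes to 9; slot 9 is free → place at 9.
474 hashes to 11; slot 11 is free → place at 11.
971 hashes to 6, h2=12; 6 taken → place at 1.
762 hashes to 8, h2=11; 8 taken → place at 2.
Table: [_, 971, 762, _, _, _, 546, 433, 140, 190, _, 474, 72, 388, 87, _, _]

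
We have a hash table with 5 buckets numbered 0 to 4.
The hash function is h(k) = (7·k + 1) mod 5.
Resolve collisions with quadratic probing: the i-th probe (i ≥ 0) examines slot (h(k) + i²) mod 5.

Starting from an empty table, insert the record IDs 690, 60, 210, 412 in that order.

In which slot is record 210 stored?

0

690 hashes to 1; slot 1 is free => place at 1.
60 hashes to 1; 1 taken => place at 2.
210 hashes to 1; 1,2 taken => place at 0.
412 hashes to 0; 0,1 taken => place at 4.
Table: [210, 690, 60, _, 412]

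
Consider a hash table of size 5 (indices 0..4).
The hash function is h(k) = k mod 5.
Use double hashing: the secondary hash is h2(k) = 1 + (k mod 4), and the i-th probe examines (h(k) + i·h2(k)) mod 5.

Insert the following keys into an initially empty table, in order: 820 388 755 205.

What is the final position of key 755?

Insert 820: h=0, slot 0 empty → index 0.
Insert 388: h=3, slot 3 empty → index 3.
Insert 755: h=0, h2=4, slot 0 occupied → index 4.
Insert 205: h=0, h2=2, slot 0 occupied → index 2.
Table: [820, —, 205, 388, 755]

4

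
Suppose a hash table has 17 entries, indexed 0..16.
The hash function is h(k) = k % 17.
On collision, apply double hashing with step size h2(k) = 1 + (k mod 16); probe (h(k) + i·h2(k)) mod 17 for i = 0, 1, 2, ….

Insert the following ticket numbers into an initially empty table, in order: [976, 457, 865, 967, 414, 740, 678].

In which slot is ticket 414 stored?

976: h=7 => slot 7
457: h=15 => slot 15
865: h=15, h2=2, probe 15,0 => slot 0
967: h=15, h2=8, probe 15,6 => slot 6
414: h=6, h2=15, probe 6,4 => slot 4
740: h=9 => slot 9
678: h=15, h2=7, probe 15,5 => slot 5
Table: [865, ∅, ∅, ∅, 414, 678, 967, 976, ∅, 740, ∅, ∅, ∅, ∅, ∅, 457, ∅]

4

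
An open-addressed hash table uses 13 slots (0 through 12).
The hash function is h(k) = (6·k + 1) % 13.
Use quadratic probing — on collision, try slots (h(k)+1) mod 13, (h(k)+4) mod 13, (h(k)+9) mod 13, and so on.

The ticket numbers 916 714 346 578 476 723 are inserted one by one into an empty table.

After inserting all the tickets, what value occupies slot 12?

916 hashes to 11; slot 11 is free => place at 11.
714 hashes to 8; slot 8 is free => place at 8.
346 hashes to 10; slot 10 is free => place at 10.
578 hashes to 11; 11 taken => place at 12.
476 hashes to 10; 10,11 taken => place at 1.
723 hashes to 10; 10,11,1 taken => place at 6.
Table: [_, 476, _, _, _, _, 723, _, 714, _, 346, 916, 578]

578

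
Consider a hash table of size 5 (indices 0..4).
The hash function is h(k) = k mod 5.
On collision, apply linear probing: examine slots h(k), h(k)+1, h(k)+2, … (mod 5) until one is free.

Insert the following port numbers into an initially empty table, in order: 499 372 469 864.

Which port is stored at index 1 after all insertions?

864

499: h=4 → slot 4
372: h=2 → slot 2
469: h=4, probe 4,0 → slot 0
864: h=4, probe 4,0,1 → slot 1
Table: [469, 864, 372, ∅, 499]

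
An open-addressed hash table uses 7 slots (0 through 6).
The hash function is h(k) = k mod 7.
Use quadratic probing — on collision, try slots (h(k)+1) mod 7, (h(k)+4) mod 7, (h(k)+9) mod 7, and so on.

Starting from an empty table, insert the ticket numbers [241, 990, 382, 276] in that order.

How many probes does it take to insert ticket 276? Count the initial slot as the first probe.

3

Insert 241: h=3, slot 3 empty → index 3.
Insert 990: h=3, slot 3 occupied → index 4.
Insert 382: h=4, slot 4 occupied → index 5.
Insert 276: h=3, slots 3,4 occupied → index 0.
Table: [276, _, _, 241, 990, 382, _]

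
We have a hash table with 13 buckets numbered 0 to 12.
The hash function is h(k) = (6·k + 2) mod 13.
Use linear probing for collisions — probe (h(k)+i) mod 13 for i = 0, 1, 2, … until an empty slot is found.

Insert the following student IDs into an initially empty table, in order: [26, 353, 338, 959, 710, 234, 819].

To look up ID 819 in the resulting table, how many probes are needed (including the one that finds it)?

26 hashes to 2; slot 2 is free -> place at 2.
353 hashes to 1; slot 1 is free -> place at 1.
338 hashes to 2; 2 taken -> place at 3.
959 hashes to 10; slot 10 is free -> place at 10.
710 hashes to 11; slot 11 is free -> place at 11.
234 hashes to 2; 2,3 taken -> place at 4.
819 hashes to 2; 2,3,4 taken -> place at 5.
Table: [_, 353, 26, 338, 234, 819, _, _, _, _, 959, 710, _]
Lookup 819: h=2, probe 2,3,4,5 → found at 5.

4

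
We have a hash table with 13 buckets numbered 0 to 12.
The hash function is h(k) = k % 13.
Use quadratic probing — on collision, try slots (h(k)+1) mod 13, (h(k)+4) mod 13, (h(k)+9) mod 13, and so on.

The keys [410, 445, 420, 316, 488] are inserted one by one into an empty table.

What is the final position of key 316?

5

410 hashes to 7; slot 7 is free -> place at 7.
445 hashes to 3; slot 3 is free -> place at 3.
420 hashes to 4; slot 4 is free -> place at 4.
316 hashes to 4; 4 taken -> place at 5.
488 hashes to 7; 7 taken -> place at 8.
Table: [_, _, _, 445, 420, 316, _, 410, 488, _, _, _, _]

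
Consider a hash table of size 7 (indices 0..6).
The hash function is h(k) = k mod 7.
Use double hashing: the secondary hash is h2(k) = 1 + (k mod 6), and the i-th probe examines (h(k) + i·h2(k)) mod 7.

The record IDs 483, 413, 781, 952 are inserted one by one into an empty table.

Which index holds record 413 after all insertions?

Insert 483: h=0, slot 0 empty → index 0.
Insert 413: h=0, h2=6, slot 0 occupied → index 6.
Insert 781: h=4, slot 4 empty → index 4.
Insert 952: h=0, h2=5, slot 0 occupied → index 5.
Table: [483, _, _, _, 781, 952, 413]

6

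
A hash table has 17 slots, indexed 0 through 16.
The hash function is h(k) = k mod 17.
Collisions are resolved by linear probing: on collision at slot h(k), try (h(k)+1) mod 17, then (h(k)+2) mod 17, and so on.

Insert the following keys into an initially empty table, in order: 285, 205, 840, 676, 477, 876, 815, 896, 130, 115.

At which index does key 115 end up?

285: h=13 → slot 13
205: h=1 → slot 1
840: h=7 → slot 7
676: h=13, probe 13,14 → slot 14
477: h=1, probe 1,2 → slot 2
876: h=9 → slot 9
815: h=16 → slot 16
896: h=12 → slot 12
130: h=11 → slot 11
115: h=13, probe 13,14,15 → slot 15
Table: [∅, 205, 477, ∅, ∅, ∅, ∅, 840, ∅, 876, ∅, 130, 896, 285, 676, 115, 815]

15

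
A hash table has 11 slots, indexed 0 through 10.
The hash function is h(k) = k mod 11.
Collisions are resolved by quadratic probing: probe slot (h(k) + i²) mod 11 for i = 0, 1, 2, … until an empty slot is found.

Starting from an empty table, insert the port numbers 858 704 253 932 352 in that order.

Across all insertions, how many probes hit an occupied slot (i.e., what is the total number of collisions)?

Insert 858: h=0, slot 0 empty -> index 0.
Insert 704: h=0, slot 0 occupied -> index 1.
Insert 253: h=0, slots 0,1 occupied -> index 4.
Insert 932: h=8, slot 8 empty -> index 8.
Insert 352: h=0, slots 0,1,4 occupied -> index 9.
Table: [858, 704, _, _, 253, _, _, _, 932, 352, _]

6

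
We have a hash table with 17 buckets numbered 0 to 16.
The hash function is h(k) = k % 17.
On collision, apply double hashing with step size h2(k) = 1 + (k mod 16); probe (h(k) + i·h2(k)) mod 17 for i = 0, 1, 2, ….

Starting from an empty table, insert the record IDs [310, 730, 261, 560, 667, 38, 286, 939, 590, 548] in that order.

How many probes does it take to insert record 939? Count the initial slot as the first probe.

310 hashes to 4; slot 4 is free => place at 4.
730 hashes to 16; slot 16 is free => place at 16.
261 hashes to 6; slot 6 is free => place at 6.
560 hashes to 16, h2=1; 16 taken => place at 0.
667 hashes to 4, h2=12; 4,16 taken => place at 11.
38 hashes to 4, h2=7; 4,11 taken => place at 1.
286 hashes to 14; slot 14 is free => place at 14.
939 hashes to 4, h2=12; 4,16,11,6,1 taken => place at 13.
590 hashes to 12; slot 12 is free => place at 12.
548 hashes to 4, h2=5; 4 taken => place at 9.
Table: [560, 38, -, -, 310, -, 261, -, -, 548, -, 667, 590, 939, 286, -, 730]

6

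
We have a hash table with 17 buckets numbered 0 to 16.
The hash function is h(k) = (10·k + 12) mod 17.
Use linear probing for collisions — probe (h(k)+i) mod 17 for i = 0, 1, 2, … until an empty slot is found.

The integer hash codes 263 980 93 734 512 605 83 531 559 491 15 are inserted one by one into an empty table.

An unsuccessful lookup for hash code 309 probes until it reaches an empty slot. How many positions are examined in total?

Insert 263: h=7, slot 7 empty -> index 7.
Insert 980: h=3, slot 3 empty -> index 3.
Insert 93: h=7, slot 7 occupied -> index 8.
Insert 734: h=8, slot 8 occupied -> index 9.
Insert 512: h=15, slot 15 empty -> index 15.
Insert 605: h=10, slot 10 empty -> index 10.
Insert 83: h=9, slots 9,10 occupied -> index 11.
Insert 531: h=1, slot 1 empty -> index 1.
Insert 559: h=9, slots 9,10,11 occupied -> index 12.
Insert 491: h=9, slots 9,10,11,12 occupied -> index 13.
Insert 15: h=9, slots 9,10,11,12,13 occupied -> index 14.
Table: [-, 531, -, 980, -, -, -, 263, 93, 734, 605, 83, 559, 491, 15, 512, -]
Lookup 309: h=8, probe 8,9,10,11,12,13,14,15,16 → slot 16 empty, not found.

9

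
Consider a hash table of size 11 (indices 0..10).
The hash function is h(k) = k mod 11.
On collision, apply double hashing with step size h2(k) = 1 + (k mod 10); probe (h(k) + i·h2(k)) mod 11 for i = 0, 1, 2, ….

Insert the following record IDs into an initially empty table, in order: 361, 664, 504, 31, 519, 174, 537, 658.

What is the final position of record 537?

6

361: h=9 → slot 9
664: h=4 → slot 4
504: h=9, h2=5, probe 9,3 → slot 3
31: h=9, h2=2, probe 9,0 → slot 0
519: h=2 → slot 2
174: h=9, h2=5, probe 9,3,8 → slot 8
537: h=9, h2=8, probe 9,6 → slot 6
658: h=9, h2=9, probe 9,7 → slot 7
Table: [31, ., 519, 504, 664, ., 537, 658, 174, 361, .]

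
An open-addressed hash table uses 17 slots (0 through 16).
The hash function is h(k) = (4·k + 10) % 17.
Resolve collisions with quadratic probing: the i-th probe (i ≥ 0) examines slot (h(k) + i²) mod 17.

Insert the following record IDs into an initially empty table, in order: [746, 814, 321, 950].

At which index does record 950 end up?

11

746: h=2 → slot 2
814: h=2, probe 2,3 → slot 3
321: h=2, probe 2,3,6 → slot 6
950: h=2, probe 2,3,6,11 → slot 11
Table: [-, -, 746, 814, -, -, 321, -, -, -, -, 950, -, -, -, -, -]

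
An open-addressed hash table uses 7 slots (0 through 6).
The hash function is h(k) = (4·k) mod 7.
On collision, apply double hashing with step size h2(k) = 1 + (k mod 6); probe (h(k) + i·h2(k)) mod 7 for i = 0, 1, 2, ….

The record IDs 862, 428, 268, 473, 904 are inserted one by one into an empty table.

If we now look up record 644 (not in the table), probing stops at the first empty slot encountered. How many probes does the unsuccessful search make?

2

862: h=4 => slot 4
428: h=4, h2=3, probe 4,0 => slot 0
268: h=1 => slot 1
473: h=2 => slot 2
904: h=4, h2=5, probe 4,2,0,5 => slot 5
Table: [428, 268, 473, -, 862, 904, -]
Lookup 644: h=0, h2=3, probe 0,3 → slot 3 empty, not found.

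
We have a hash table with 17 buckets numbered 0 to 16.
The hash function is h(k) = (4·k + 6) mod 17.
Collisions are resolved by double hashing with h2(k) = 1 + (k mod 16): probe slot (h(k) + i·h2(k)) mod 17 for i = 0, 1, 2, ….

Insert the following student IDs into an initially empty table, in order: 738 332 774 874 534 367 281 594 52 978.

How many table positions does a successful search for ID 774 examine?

2

Insert 738: h=0, slot 0 empty → index 0.
Insert 332: h=8, slot 8 empty → index 8.
Insert 774: h=8, h2=7, slot 8 occupied → index 15.
Insert 874: h=0, h2=11, slot 0 occupied → index 11.
Insert 534: h=0, h2=7, slot 0 occupied → index 7.
Insert 367: h=12, slot 12 empty → index 12.
Insert 281: h=8, h2=10, slot 8 occupied → index 1.
Insert 594: h=2, slot 2 empty → index 2.
Insert 52: h=10, slot 10 empty → index 10.
Insert 978: h=8, h2=3, slots 8,11 occupied → index 14.
Table: [738, 281, 594, —, —, —, —, 534, 332, —, 52, 874, 367, —, 978, 774, —]
Lookup 774: h=8, h2=7, probe 8,15 → found at 15.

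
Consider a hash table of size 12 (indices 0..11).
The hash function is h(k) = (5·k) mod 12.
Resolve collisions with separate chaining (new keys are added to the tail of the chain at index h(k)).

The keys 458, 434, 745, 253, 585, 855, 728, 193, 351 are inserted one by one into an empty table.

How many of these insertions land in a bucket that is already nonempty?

458 → bucket 10
434 → bucket 10 (collision)
745 → bucket 5
253 → bucket 5 (collision)
585 → bucket 9
855 → bucket 3
728 → bucket 4
193 → bucket 5 (collision)
351 → bucket 3 (collision)
Final buckets:
0: ∅
1: ∅
2: ∅
3: 855 -> 351
4: 728
5: 745 -> 253 -> 193
6: ∅
7: ∅
8: ∅
9: 585
10: 458 -> 434
11: ∅

4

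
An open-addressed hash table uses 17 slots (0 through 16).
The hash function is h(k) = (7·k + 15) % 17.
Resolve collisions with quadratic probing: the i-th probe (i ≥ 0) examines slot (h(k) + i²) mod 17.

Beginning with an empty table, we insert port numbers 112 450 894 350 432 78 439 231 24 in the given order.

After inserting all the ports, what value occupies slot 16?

231

112: h=0 → slot 0
450: h=3 → slot 3
894: h=0, probe 0,1 → slot 1
350: h=0, probe 0,1,4 → slot 4
432: h=13 → slot 13
78: h=0, probe 0,1,4,9 → slot 9
439: h=11 → slot 11
231: h=0, probe 0,1,4,9,16 → slot 16
24: h=13, probe 13,14 → slot 14
Table: [112, 894, —, 450, 350, —, —, —, —, 78, —, 439, —, 432, 24, —, 231]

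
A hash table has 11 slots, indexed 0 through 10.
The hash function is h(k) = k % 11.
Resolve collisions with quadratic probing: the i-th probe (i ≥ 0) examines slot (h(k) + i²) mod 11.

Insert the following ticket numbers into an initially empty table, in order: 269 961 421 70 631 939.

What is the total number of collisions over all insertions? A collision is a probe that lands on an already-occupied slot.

269: h=5 → slot 5
961: h=4 → slot 4
421: h=3 → slot 3
70: h=4, probe 4,5,8 → slot 8
631: h=4, probe 4,5,8,2 → slot 2
939: h=4, probe 4,5,8,2,9 → slot 9
Table: [., ., 631, 421, 961, 269, ., ., 70, 939, .]

9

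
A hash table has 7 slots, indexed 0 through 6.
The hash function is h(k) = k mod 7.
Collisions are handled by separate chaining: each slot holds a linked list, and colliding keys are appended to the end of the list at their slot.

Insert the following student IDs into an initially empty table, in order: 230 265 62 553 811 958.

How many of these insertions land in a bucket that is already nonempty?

4

Insert 230: h=6, bucket 6 empty → new chain.
Insert 265: h=6, bucket 6 nonempty → append to chain.
Insert 62: h=6, bucket 6 nonempty → append to chain.
Insert 553: h=0, bucket 0 empty → new chain.
Insert 811: h=6, bucket 6 nonempty → append to chain.
Insert 958: h=6, bucket 6 nonempty → append to chain.
Final buckets:
0: 553
1: —
2: —
3: —
4: —
5: —
6: 230 -> 265 -> 62 -> 811 -> 958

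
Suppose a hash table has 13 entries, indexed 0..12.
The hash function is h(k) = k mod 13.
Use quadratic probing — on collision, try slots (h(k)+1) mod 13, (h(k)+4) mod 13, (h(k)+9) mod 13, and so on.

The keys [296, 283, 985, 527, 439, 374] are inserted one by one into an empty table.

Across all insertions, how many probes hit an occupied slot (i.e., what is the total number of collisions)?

10

296: h=10 => slot 10
283: h=10, probe 10,11 => slot 11
985: h=10, probe 10,11,1 => slot 1
527: h=7 => slot 7
439: h=10, probe 10,11,1,6 => slot 6
374: h=10, probe 10,11,1,6,0 => slot 0
Table: [374, 985, -, -, -, -, 439, 527, -, -, 296, 283, -]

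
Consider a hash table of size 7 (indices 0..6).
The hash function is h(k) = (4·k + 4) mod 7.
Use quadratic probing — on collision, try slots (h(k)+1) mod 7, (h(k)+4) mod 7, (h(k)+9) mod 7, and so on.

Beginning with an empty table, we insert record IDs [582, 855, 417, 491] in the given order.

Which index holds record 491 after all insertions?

5

582 hashes to 1; slot 1 is free -> place at 1.
855 hashes to 1; 1 taken -> place at 2.
417 hashes to 6; slot 6 is free -> place at 6.
491 hashes to 1; 1,2 taken -> place at 5.
Table: [—, 582, 855, —, —, 491, 417]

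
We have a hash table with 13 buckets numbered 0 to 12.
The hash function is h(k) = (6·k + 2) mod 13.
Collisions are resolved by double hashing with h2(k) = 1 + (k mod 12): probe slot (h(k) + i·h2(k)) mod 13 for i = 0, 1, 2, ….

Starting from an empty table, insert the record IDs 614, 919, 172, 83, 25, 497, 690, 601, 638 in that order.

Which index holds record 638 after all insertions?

1

614 hashes to 7; slot 7 is free -> place at 7.
919 hashes to 4; slot 4 is free -> place at 4.
172 hashes to 7, h2=5; 7 taken -> place at 12.
83 hashes to 6; slot 6 is free -> place at 6.
25 hashes to 9; slot 9 is free -> place at 9.
497 hashes to 7, h2=6; 7 taken -> place at 0.
690 hashes to 8; slot 8 is free -> place at 8.
601 hashes to 7, h2=2; 7,9 taken -> place at 11.
638 hashes to 8, h2=3; 8,11 taken -> place at 1.
Table: [497, 638, _, _, 919, _, 83, 614, 690, 25, _, 601, 172]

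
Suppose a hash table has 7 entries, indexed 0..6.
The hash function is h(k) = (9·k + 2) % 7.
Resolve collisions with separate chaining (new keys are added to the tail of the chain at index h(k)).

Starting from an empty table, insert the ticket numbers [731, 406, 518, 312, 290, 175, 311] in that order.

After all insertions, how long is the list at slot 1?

731 → bucket 1
406 → bucket 2
518 → bucket 2 (collision)
312 → bucket 3
290 → bucket 1 (collision)
175 → bucket 2 (collision)
311 → bucket 1 (collision)
Final buckets:
0: .
1: 731 -> 290 -> 311
2: 406 -> 518 -> 175
3: 312
4: .
5: .
6: .

3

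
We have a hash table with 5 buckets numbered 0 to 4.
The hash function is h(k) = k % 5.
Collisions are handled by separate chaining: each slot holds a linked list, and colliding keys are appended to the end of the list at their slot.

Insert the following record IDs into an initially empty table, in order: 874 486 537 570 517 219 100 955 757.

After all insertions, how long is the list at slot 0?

Insert 874: h=4, bucket 4 empty -> new chain.
Insert 486: h=1, bucket 1 empty -> new chain.
Insert 537: h=2, bucket 2 empty -> new chain.
Insert 570: h=0, bucket 0 empty -> new chain.
Insert 517: h=2, bucket 2 nonempty -> append to chain.
Insert 219: h=4, bucket 4 nonempty -> append to chain.
Insert 100: h=0, bucket 0 nonempty -> append to chain.
Insert 955: h=0, bucket 0 nonempty -> append to chain.
Insert 757: h=2, bucket 2 nonempty -> append to chain.
Final buckets:
0: 570 -> 100 -> 955
1: 486
2: 537 -> 517 -> 757
3: .
4: 874 -> 219

3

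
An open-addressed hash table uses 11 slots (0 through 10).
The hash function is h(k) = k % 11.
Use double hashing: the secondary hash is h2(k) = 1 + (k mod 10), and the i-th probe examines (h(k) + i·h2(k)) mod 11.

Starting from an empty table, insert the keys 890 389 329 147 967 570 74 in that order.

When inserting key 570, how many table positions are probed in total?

3

Insert 890: h=10, slot 10 empty => index 10.
Insert 389: h=4, slot 4 empty => index 4.
Insert 329: h=10, h2=10, slot 10 occupied => index 9.
Insert 147: h=4, h2=8, slot 4 occupied => index 1.
Insert 967: h=10, h2=8, slot 10 occupied => index 7.
Insert 570: h=9, h2=1, slots 9,10 occupied => index 0.
Insert 74: h=8, slot 8 empty => index 8.
Table: [570, 147, -, -, 389, -, -, 967, 74, 329, 890]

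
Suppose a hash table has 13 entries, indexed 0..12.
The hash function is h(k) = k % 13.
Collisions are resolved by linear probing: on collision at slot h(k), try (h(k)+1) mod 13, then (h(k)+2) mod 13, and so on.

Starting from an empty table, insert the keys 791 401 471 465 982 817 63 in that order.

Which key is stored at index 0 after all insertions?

791 hashes to 11; slot 11 is free → place at 11.
401 hashes to 11; 11 taken → place at 12.
471 hashes to 3; slot 3 is free → place at 3.
465 hashes to 10; slot 10 is free → place at 10.
982 hashes to 7; slot 7 is free → place at 7.
817 hashes to 11; 11,12 taken → place at 0.
63 hashes to 11; 11,12,0 taken → place at 1.
Table: [817, 63, -, 471, -, -, -, 982, -, -, 465, 791, 401]

817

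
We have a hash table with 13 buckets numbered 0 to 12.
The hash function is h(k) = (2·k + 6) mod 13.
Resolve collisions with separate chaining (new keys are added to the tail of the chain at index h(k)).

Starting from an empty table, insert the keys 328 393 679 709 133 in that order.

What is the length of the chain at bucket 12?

4

Insert 328: h=12, bucket 12 empty -> new chain.
Insert 393: h=12, bucket 12 nonempty -> append to chain.
Insert 679: h=12, bucket 12 nonempty -> append to chain.
Insert 709: h=7, bucket 7 empty -> new chain.
Insert 133: h=12, bucket 12 nonempty -> append to chain.
Final buckets:
0: —
1: —
2: —
3: —
4: —
5: —
6: —
7: 709
8: —
9: —
10: —
11: —
12: 328 -> 393 -> 679 -> 133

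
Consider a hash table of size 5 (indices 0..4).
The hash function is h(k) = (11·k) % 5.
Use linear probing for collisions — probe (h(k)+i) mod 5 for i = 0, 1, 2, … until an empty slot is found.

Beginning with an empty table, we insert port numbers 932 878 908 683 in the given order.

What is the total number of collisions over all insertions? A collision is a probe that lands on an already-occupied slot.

932 hashes to 2; slot 2 is free -> place at 2.
878 hashes to 3; slot 3 is free -> place at 3.
908 hashes to 3; 3 taken -> place at 4.
683 hashes to 3; 3,4 taken -> place at 0.
Table: [683, ., 932, 878, 908]

3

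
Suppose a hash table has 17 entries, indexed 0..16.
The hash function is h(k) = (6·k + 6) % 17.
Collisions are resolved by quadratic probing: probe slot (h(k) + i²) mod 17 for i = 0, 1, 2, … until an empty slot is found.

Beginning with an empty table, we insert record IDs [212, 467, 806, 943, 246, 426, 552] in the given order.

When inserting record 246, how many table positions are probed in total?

212: h=3 -> slot 3
467: h=3, probe 3,4 -> slot 4
806: h=14 -> slot 14
943: h=3, probe 3,4,7 -> slot 7
246: h=3, probe 3,4,7,12 -> slot 12
426: h=12, probe 12,13 -> slot 13
552: h=3, probe 3,4,7,12,2 -> slot 2
Table: [., ., 552, 212, 467, ., ., 943, ., ., ., ., 246, 426, 806, ., .]

4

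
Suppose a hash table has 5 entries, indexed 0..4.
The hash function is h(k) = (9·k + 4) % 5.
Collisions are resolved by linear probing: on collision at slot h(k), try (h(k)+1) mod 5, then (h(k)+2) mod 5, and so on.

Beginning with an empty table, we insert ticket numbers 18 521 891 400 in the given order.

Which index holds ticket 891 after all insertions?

18: h=1 => slot 1
521: h=3 => slot 3
891: h=3, probe 3,4 => slot 4
400: h=4, probe 4,0 => slot 0
Table: [400, 18, _, 521, 891]

4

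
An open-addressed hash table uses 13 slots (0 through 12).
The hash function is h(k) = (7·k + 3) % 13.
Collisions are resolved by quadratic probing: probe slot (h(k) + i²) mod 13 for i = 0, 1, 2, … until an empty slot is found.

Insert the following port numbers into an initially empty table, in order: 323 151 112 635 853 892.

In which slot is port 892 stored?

323 hashes to 2; slot 2 is free => place at 2.
151 hashes to 7; slot 7 is free => place at 7.
112 hashes to 7; 7 taken => place at 8.
635 hashes to 2; 2 taken => place at 3.
853 hashes to 7; 7,8 taken => place at 11.
892 hashes to 7; 7,8,11,3 taken => place at 10.
Table: [_, _, 323, 635, _, _, _, 151, 112, _, 892, 853, _]

10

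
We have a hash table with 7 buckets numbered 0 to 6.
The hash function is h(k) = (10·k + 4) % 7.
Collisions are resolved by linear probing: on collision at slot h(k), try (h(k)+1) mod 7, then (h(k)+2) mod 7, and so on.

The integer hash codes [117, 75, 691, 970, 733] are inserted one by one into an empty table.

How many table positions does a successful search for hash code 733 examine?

4

117 hashes to 5; slot 5 is free → place at 5.
75 hashes to 5; 5 taken → place at 6.
691 hashes to 5; 5,6 taken → place at 0.
970 hashes to 2; slot 2 is free → place at 2.
733 hashes to 5; 5,6,0 taken → place at 1.
Table: [691, 733, 970, -, -, 117, 75]
Lookup 733: h=5, probe 5,6,0,1 → found at 1.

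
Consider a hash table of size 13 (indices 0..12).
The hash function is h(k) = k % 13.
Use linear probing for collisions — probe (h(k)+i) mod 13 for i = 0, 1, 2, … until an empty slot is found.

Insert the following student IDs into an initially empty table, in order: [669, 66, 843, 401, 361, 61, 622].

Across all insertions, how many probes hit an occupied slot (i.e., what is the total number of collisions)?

3

669 hashes to 6; slot 6 is free -> place at 6.
66 hashes to 1; slot 1 is free -> place at 1.
843 hashes to 11; slot 11 is free -> place at 11.
401 hashes to 11; 11 taken -> place at 12.
361 hashes to 10; slot 10 is free -> place at 10.
61 hashes to 9; slot 9 is free -> place at 9.
622 hashes to 11; 11,12 taken -> place at 0.
Table: [622, 66, _, _, _, _, 669, _, _, 61, 361, 843, 401]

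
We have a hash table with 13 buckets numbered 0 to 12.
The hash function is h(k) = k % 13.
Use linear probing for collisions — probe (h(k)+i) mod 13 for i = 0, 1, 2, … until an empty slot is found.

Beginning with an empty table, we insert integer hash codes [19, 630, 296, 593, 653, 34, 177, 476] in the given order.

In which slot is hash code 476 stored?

19: h=6 => slot 6
630: h=6, probe 6,7 => slot 7
296: h=10 => slot 10
593: h=8 => slot 8
653: h=3 => slot 3
34: h=8, probe 8,9 => slot 9
177: h=8, probe 8,9,10,11 => slot 11
476: h=8, probe 8,9,10,11,12 => slot 12
Table: [-, -, -, 653, -, -, 19, 630, 593, 34, 296, 177, 476]

12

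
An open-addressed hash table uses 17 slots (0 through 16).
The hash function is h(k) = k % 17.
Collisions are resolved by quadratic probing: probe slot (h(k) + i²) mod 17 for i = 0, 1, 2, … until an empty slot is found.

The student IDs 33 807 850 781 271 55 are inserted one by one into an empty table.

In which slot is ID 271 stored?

15

Insert 33: h=16, slot 16 empty -> index 16.
Insert 807: h=8, slot 8 empty -> index 8.
Insert 850: h=0, slot 0 empty -> index 0.
Insert 781: h=16, slots 16,0 occupied -> index 3.
Insert 271: h=16, slots 16,0,3,8 occupied -> index 15.
Insert 55: h=4, slot 4 empty -> index 4.
Table: [850, -, -, 781, 55, -, -, -, 807, -, -, -, -, -, -, 271, 33]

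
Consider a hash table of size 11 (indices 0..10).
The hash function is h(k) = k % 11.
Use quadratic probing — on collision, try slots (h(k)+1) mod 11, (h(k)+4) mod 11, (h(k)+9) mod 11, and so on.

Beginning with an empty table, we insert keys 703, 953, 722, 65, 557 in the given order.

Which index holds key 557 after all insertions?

Insert 703: h=10, slot 10 empty -> index 10.
Insert 953: h=7, slot 7 empty -> index 7.
Insert 722: h=7, slot 7 occupied -> index 8.
Insert 65: h=10, slot 10 occupied -> index 0.
Insert 557: h=7, slots 7,8,0 occupied -> index 5.
Table: [65, -, -, -, -, 557, -, 953, 722, -, 703]

5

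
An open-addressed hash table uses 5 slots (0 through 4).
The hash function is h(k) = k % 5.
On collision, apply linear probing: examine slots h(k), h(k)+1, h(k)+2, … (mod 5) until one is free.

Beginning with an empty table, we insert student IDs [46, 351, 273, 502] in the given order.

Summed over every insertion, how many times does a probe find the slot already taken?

46: h=1 → slot 1
351: h=1, probe 1,2 → slot 2
273: h=3 → slot 3
502: h=2, probe 2,3,4 → slot 4
Table: [∅, 46, 351, 273, 502]

3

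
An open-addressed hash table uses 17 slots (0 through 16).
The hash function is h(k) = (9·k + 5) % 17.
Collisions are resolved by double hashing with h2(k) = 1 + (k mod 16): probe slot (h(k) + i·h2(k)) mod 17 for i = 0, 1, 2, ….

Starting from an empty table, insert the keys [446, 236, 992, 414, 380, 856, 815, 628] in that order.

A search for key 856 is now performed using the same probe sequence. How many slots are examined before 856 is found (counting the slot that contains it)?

446: h=7 => slot 7
236: h=4 => slot 4
992: h=8 => slot 8
414: h=8, h2=15, probe 8,6 => slot 6
380: h=8, h2=13, probe 8,4,0 => slot 0
856: h=8, h2=9, probe 8,0,9 => slot 9
815: h=13 => slot 13
628: h=13, h2=5, probe 13,1 => slot 1
Table: [380, 628, -, -, 236, -, 414, 446, 992, 856, -, -, -, 815, -, -, -]
Lookup 856: h=8, h2=9, probe 8,0,9 → found at 9.

3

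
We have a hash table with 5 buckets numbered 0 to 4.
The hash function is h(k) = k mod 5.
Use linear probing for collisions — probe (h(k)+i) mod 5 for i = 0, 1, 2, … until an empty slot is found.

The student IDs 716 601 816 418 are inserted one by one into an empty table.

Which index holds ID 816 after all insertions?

Insert 716: h=1, slot 1 empty -> index 1.
Insert 601: h=1, slot 1 occupied -> index 2.
Insert 816: h=1, slots 1,2 occupied -> index 3.
Insert 418: h=3, slot 3 occupied -> index 4.
Table: [., 716, 601, 816, 418]

3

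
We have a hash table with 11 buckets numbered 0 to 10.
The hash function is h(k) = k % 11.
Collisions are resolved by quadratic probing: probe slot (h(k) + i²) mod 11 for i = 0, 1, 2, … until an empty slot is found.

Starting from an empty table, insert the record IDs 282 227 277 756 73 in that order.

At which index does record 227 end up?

8

Insert 282: h=7, slot 7 empty → index 7.
Insert 227: h=7, slot 7 occupied → index 8.
Insert 277: h=2, slot 2 empty → index 2.
Insert 756: h=8, slot 8 occupied → index 9.
Insert 73: h=7, slots 7,8 occupied → index 0.
Table: [73, —, 277, —, —, —, —, 282, 227, 756, —]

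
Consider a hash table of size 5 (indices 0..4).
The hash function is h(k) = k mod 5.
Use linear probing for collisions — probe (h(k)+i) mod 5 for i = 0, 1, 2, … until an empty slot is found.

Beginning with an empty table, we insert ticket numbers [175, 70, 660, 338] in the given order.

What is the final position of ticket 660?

2

175 hashes to 0; slot 0 is free → place at 0.
70 hashes to 0; 0 taken → place at 1.
660 hashes to 0; 0,1 taken → place at 2.
338 hashes to 3; slot 3 is free → place at 3.
Table: [175, 70, 660, 338, —]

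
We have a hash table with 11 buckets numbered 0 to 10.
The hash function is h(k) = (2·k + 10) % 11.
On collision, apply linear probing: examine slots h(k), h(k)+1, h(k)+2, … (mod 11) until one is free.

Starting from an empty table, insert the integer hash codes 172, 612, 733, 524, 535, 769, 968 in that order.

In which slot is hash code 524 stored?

172 hashes to 2; slot 2 is free → place at 2.
612 hashes to 2; 2 taken → place at 3.
733 hashes to 2; 2,3 taken → place at 4.
524 hashes to 2; 2,3,4 taken → place at 5.
535 hashes to 2; 2,3,4,5 taken → place at 6.
769 hashes to 8; slot 8 is free → place at 8.
968 hashes to 10; slot 10 is free → place at 10.
Table: [∅, ∅, 172, 612, 733, 524, 535, ∅, 769, ∅, 968]

5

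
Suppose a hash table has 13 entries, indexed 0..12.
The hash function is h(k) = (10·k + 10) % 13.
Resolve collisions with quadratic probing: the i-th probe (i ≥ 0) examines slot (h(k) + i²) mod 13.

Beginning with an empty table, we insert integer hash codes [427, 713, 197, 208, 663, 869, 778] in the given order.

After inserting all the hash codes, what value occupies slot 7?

Insert 427: h=3, slot 3 empty => index 3.
Insert 713: h=3, slot 3 occupied => index 4.
Insert 197: h=4, slot 4 occupied => index 5.
Insert 208: h=10, slot 10 empty => index 10.
Insert 663: h=10, slot 10 occupied => index 11.
Insert 869: h=3, slots 3,4 occupied => index 7.
Insert 778: h=3, slots 3,4,7 occupied => index 12.
Table: [-, -, -, 427, 713, 197, -, 869, -, -, 208, 663, 778]

869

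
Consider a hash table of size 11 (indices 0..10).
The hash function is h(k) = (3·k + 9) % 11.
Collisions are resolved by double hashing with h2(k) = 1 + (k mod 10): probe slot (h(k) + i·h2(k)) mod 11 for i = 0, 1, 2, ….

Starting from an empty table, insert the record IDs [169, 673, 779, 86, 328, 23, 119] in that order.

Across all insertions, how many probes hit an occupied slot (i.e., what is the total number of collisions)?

169: h=10 => slot 10
673: h=4 => slot 4
779: h=3 => slot 3
86: h=3, h2=7, probe 3,10,6 => slot 6
328: h=3, h2=9, probe 3,1 => slot 1
23: h=1, h2=4, probe 1,5 => slot 5
119: h=3, h2=10, probe 3,2 => slot 2
Table: [-, 328, 119, 779, 673, 23, 86, -, -, -, 169]

5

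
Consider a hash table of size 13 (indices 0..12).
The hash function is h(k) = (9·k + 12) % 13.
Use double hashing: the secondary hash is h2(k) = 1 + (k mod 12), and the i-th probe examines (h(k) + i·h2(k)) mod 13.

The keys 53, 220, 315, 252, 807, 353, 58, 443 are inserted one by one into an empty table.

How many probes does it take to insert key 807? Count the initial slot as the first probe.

53 hashes to 8; slot 8 is free → place at 8.
220 hashes to 3; slot 3 is free → place at 3.
315 hashes to 0; slot 0 is free → place at 0.
252 hashes to 5; slot 5 is free → place at 5.
807 hashes to 8, h2=4; 8 taken → place at 12.
353 hashes to 4; slot 4 is free → place at 4.
58 hashes to 1; slot 1 is free → place at 1.
443 hashes to 8, h2=12; 8 taken → place at 7.
Table: [315, 58, ., 220, 353, 252, ., 443, 53, ., ., ., 807]

2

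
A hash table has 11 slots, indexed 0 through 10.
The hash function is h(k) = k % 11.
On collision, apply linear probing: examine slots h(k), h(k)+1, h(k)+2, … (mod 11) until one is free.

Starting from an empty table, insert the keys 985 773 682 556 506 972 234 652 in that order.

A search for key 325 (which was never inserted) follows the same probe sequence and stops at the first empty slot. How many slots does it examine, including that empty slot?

985 hashes to 6; slot 6 is free => place at 6.
773 hashes to 3; slot 3 is free => place at 3.
682 hashes to 0; slot 0 is free => place at 0.
556 hashes to 6; 6 taken => place at 7.
506 hashes to 0; 0 taken => place at 1.
972 hashes to 4; slot 4 is free => place at 4.
234 hashes to 3; 3,4 taken => place at 5.
652 hashes to 3; 3,4,5,6,7 taken => place at 8.
Table: [682, 506, —, 773, 972, 234, 985, 556, 652, —, —]
Lookup 325: h=6, probe 6,7,8,9 → slot 9 empty, not found.

4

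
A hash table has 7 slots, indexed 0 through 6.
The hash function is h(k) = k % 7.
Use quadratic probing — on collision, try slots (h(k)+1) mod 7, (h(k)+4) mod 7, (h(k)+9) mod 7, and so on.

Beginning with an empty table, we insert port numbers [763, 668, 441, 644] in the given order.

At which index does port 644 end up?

Insert 763: h=0, slot 0 empty => index 0.
Insert 668: h=3, slot 3 empty => index 3.
Insert 441: h=0, slot 0 occupied => index 1.
Insert 644: h=0, slots 0,1 occupied => index 4.
Table: [763, 441, ∅, 668, 644, ∅, ∅]

4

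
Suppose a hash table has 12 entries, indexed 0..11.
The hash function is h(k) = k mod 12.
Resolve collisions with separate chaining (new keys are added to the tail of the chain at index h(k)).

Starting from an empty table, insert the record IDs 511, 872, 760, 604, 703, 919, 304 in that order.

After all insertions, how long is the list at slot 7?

3

511 → bucket 7
872 → bucket 8
760 → bucket 4
604 → bucket 4 (collision)
703 → bucket 7 (collision)
919 → bucket 7 (collision)
304 → bucket 4 (collision)
Final buckets:
0: —
1: —
2: —
3: —
4: 760 -> 604 -> 304
5: —
6: —
7: 511 -> 703 -> 919
8: 872
9: —
10: —
11: —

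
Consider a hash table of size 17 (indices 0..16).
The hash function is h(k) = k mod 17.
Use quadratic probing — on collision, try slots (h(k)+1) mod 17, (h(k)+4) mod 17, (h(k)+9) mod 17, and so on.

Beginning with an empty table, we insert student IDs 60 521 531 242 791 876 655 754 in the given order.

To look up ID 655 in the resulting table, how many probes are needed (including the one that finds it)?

4

60 hashes to 9; slot 9 is free => place at 9.
521 hashes to 11; slot 11 is free => place at 11.
531 hashes to 4; slot 4 is free => place at 4.
242 hashes to 4; 4 taken => place at 5.
791 hashes to 9; 9 taken => place at 10.
876 hashes to 9; 9,10 taken => place at 13.
655 hashes to 9; 9,10,13 taken => place at 1.
754 hashes to 6; slot 6 is free => place at 6.
Table: [., 655, ., ., 531, 242, 754, ., ., 60, 791, 521, ., 876, ., ., .]
Lookup 655: h=9, probe 9,10,13,1 → found at 1.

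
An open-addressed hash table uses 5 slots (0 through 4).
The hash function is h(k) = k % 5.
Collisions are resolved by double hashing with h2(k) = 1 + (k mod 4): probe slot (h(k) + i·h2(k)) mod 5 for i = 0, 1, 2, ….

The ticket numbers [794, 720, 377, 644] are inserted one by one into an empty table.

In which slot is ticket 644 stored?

794: h=4 => slot 4
720: h=0 => slot 0
377: h=2 => slot 2
644: h=4, h2=1, probe 4,0,1 => slot 1
Table: [720, 644, 377, -, 794]

1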